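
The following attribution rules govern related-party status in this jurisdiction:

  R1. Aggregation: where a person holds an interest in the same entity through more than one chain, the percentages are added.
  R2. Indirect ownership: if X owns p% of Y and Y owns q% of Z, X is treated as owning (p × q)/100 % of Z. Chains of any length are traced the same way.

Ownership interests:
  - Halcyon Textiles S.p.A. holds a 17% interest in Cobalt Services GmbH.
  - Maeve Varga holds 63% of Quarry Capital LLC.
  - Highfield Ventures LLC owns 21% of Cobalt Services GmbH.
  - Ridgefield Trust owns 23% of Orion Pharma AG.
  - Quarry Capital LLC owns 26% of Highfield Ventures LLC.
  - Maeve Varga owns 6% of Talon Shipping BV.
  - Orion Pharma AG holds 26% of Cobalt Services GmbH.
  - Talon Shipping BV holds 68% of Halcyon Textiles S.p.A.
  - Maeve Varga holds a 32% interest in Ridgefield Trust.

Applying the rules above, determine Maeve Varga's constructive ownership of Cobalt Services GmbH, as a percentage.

6.047%

Chain via Ridgefield Trust → Orion Pharma AG (R2): 32% × 23% × 26% = 1.9136% of Cobalt Services GmbH.
Chain via Talon Shipping BV → Halcyon Textiles S.p.A. (R2): 6% × 68% × 17% = 0.6936% of Cobalt Services GmbH.
Chain via Quarry Capital LLC → Highfield Ventures LLC (R2): 63% × 26% × 21% = 3.4398% of Cobalt Services GmbH.
Aggregating (R1): 1.9136% + 0.6936% + 3.4398% = 6.047%.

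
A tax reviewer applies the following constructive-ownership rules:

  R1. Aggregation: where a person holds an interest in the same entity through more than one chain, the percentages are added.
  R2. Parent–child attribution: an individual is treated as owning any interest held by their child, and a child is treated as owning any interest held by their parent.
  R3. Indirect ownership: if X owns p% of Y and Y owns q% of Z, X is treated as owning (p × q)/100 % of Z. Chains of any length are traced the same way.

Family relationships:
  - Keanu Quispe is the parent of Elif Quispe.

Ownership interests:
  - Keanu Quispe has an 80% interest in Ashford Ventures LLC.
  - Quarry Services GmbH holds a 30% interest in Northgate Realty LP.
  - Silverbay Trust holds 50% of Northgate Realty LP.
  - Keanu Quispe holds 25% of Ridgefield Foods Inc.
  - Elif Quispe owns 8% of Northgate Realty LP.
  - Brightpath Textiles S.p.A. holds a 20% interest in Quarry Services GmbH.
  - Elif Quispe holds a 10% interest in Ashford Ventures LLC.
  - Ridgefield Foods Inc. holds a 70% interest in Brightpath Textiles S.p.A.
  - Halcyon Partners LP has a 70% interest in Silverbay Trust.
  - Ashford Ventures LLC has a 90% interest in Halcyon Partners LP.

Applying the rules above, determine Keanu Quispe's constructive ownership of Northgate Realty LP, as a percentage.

By parent–child attribution (R2), Keanu Quispe is treated as also owning Elif Quispe's interest in Ashford Ventures LLC, giving 80% + 10% = 90%.
By parent–child attribution (R2), Keanu Quispe is treated as owning Elif Quispe's 8% interest in Northgate Realty LP.
Chain via Ashford Ventures LLC → Halcyon Partners LP → Silverbay Trust (R3): 90% × 90% × 70% × 50% = 28.35% of Northgate Realty LP.
Chain via Ridgefield Foods Inc. → Brightpath Textiles S.p.A. → Quarry Services GmbH (R3): 25% × 70% × 20% × 30% = 1.05% of Northgate Realty LP.
Direct interest in Northgate Realty LP: 8%.
Aggregating (R1): 28.35% + 1.05% + 8% = 37.4%.

37.4%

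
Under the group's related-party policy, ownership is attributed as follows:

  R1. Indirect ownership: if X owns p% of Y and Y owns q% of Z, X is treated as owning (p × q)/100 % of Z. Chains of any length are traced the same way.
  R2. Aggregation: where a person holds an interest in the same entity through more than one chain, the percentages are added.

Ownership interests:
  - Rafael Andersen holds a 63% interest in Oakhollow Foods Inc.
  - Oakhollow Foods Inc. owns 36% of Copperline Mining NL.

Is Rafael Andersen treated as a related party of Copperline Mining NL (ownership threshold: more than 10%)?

Chain via Oakhollow Foods Inc. (R1): 63% × 36% = 22.68% of Copperline Mining NL.
22.68% exceeds the 10% threshold, so Rafael is a related party to Copperline Mining NL.

Yes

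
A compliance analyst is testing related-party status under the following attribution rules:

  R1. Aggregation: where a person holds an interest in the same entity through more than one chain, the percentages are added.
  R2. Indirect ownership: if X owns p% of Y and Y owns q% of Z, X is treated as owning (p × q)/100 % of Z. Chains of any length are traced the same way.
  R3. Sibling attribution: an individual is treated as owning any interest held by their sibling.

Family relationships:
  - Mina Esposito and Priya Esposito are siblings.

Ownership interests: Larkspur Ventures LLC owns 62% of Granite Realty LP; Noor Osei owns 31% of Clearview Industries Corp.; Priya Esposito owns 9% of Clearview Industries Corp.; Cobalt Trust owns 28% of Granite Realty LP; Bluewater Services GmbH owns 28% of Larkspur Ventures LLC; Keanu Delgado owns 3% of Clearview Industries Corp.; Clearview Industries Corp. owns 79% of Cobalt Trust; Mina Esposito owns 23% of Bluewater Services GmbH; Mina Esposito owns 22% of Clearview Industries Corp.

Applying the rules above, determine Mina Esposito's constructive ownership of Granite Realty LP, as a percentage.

By sibling attribution (R3), Mina Esposito is treated as also owning Priya Esposito's interest in Clearview Industries Corp, giving 22% + 9% = 31%.
Chain via Clearview Industries Corp. → Cobalt Trust (R2): 31% × 79% × 28% = 6.8572% of Granite Realty LP.
Chain via Bluewater Services GmbH → Larkspur Ventures LLC (R2): 23% × 28% × 62% = 3.9928% of Granite Realty LP.
Aggregating (R1): 6.8572% + 3.9928% = 10.85%.

10.85%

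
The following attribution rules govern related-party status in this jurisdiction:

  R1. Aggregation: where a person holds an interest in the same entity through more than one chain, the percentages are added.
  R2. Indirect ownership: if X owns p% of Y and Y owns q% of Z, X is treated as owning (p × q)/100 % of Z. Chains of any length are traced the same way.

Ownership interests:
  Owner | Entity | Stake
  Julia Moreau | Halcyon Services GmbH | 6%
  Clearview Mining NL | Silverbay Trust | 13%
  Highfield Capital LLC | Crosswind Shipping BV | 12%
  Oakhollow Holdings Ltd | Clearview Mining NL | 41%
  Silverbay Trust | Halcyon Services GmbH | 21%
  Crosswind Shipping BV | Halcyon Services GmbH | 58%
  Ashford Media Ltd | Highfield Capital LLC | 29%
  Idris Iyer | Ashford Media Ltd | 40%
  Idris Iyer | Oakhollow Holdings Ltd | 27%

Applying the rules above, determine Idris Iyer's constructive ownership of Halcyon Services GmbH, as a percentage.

1.109571%

Chain via Oakhollow Holdings Ltd → Clearview Mining NL → Silverbay Trust (R2): 27% × 41% × 13% × 21% = 0.302211% of Halcyon Services GmbH.
Chain via Ashford Media Ltd → Highfield Capital LLC → Crosswind Shipping BV (R2): 40% × 29% × 12% × 58% = 0.80736% of Halcyon Services GmbH.
Aggregating (R1): 0.302211% + 0.80736% = 1.109571%.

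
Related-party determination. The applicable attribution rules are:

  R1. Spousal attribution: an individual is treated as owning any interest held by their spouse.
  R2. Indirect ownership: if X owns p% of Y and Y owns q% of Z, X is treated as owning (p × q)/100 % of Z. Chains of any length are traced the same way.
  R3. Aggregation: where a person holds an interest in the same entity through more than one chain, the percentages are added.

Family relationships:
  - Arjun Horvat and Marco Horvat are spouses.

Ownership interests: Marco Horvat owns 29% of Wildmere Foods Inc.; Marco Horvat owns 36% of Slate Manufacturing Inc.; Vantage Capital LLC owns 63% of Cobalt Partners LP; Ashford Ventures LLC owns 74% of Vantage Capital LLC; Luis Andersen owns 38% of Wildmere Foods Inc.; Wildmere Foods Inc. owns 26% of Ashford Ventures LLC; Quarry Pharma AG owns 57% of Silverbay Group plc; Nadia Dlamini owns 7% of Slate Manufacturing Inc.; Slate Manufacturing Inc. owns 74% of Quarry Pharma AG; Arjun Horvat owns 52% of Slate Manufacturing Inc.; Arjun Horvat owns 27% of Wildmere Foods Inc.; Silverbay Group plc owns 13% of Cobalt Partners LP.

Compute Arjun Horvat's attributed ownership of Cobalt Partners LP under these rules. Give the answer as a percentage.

By spousal attribution (R1), Arjun Horvat is treated as also owning Marco Horvat's interest in Wildmere Foods Inc, giving 27% + 29% = 56%.
By spousal attribution (R1), Arjun Horvat is treated as also owning Marco Horvat's interest in Slate Manufacturing Inc, giving 52% + 36% = 88%.
Chain via Wildmere Foods Inc. → Ashford Ventures LLC → Vantage Capital LLC (R2): 56% × 26% × 74% × 63% = 6.787872% of Cobalt Partners LP.
Chain via Slate Manufacturing Inc. → Quarry Pharma AG → Silverbay Group plc (R2): 88% × 74% × 57% × 13% = 4.825392% of Cobalt Partners LP.
Aggregating (R3): 6.787872% + 4.825392% = 11.613264%.

11.613264%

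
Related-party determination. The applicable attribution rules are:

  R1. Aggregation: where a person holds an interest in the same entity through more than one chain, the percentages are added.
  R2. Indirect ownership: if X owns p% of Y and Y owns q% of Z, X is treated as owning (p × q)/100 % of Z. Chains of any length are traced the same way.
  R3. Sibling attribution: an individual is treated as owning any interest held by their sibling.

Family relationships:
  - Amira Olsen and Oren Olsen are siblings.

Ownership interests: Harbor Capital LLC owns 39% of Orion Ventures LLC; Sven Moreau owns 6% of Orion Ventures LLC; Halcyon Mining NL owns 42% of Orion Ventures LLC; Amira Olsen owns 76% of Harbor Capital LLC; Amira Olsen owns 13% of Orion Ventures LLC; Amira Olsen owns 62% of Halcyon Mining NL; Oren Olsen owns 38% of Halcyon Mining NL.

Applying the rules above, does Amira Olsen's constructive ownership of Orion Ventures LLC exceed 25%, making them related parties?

Yes

By sibling attribution (R3), Amira Olsen is treated as also owning Oren Olsen's interest in Halcyon Mining NL, giving 62% + 38% = 100%.
Chain via Harbor Capital LLC (R2): 76% × 39% = 29.64% of Orion Ventures LLC.
Chain via Halcyon Mining NL (R2): 100% × 42% = 42% of Orion Ventures LLC.
Direct interest in Orion Ventures LLC: 13%.
Aggregating (R1): 29.64% + 42% + 13% = 84.64%.
84.64% exceeds the 25% threshold, so Amira is a related party to Orion Ventures LLC.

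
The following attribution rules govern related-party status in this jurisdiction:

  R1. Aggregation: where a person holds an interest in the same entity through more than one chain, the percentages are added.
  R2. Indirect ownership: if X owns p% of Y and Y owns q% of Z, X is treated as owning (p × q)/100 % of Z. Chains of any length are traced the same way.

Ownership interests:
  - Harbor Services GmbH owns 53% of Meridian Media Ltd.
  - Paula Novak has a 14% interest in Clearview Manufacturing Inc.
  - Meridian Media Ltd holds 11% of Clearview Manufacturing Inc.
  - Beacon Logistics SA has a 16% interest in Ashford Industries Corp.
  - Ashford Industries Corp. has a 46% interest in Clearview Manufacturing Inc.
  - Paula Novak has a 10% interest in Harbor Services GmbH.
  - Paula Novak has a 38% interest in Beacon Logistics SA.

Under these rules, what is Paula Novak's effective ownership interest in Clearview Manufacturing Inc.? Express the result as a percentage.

17.3798%

Chain via Harbor Services GmbH → Meridian Media Ltd (R2): 10% × 53% × 11% = 0.583% of Clearview Manufacturing Inc.
Chain via Beacon Logistics SA → Ashford Industries Corp. (R2): 38% × 16% × 46% = 2.7968% of Clearview Manufacturing Inc.
Direct interest in Clearview Manufacturing Inc: 14%.
Aggregating (R1): 0.583% + 2.7968% + 14% = 17.3798%.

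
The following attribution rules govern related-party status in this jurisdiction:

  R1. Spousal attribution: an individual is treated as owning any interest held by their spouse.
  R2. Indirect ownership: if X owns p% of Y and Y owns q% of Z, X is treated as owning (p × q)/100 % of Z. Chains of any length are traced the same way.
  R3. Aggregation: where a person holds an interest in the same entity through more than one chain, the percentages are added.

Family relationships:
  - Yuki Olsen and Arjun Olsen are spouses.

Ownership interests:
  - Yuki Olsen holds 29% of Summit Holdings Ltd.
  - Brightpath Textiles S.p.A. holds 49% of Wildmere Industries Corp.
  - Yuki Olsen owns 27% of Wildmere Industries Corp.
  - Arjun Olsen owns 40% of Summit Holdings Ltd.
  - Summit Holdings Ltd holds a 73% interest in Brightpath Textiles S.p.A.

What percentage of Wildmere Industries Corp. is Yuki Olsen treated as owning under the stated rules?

By spousal attribution (R1), Yuki Olsen is treated as also owning Arjun Olsen's interest in Summit Holdings Ltd, giving 29% + 40% = 69%.
Chain via Summit Holdings Ltd → Brightpath Textiles S.p.A. (R2): 69% × 73% × 49% = 24.6813% of Wildmere Industries Corp.
Direct interest in Wildmere Industries Corp: 27%.
Aggregating (R3): 24.6813% + 27% = 51.6813%.

51.6813%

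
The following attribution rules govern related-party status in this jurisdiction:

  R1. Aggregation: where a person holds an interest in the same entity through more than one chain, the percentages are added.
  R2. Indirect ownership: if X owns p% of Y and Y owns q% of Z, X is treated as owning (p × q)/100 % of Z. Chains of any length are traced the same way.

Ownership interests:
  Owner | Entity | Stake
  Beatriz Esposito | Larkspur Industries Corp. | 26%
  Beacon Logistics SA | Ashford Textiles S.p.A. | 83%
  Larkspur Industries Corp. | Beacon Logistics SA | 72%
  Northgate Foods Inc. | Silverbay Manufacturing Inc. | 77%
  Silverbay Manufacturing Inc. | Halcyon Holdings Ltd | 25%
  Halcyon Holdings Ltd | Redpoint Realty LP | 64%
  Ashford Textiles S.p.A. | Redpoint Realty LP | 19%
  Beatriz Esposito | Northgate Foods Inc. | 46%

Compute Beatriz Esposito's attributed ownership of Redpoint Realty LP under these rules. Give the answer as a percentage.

8.619344%

Chain via Northgate Foods Inc. → Silverbay Manufacturing Inc. → Halcyon Holdings Ltd (R2): 46% × 77% × 25% × 64% = 5.6672% of Redpoint Realty LP.
Chain via Larkspur Industries Corp. → Beacon Logistics SA → Ashford Textiles S.p.A. (R2): 26% × 72% × 83% × 19% = 2.952144% of Redpoint Realty LP.
Aggregating (R1): 5.6672% + 2.952144% = 8.619344%.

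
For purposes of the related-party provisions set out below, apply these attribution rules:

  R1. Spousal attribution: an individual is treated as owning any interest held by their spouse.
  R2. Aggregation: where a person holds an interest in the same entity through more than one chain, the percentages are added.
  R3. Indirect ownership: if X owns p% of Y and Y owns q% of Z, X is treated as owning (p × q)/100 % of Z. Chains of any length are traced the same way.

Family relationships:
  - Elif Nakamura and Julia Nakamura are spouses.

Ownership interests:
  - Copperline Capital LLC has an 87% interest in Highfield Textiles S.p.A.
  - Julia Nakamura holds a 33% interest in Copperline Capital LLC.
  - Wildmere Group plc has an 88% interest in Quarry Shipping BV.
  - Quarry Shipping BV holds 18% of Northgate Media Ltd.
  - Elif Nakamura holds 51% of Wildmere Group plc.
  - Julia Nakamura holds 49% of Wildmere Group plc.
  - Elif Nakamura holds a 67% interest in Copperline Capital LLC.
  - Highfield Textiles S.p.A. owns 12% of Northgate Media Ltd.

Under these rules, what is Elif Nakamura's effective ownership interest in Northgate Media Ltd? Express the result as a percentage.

By spousal attribution (R1), Elif Nakamura is treated as also owning Julia Nakamura's interest in Copperline Capital LLC, giving 67% + 33% = 100%.
By spousal attribution (R1), Elif Nakamura is treated as also owning Julia Nakamura's interest in Wildmere Group plc, giving 51% + 49% = 100%.
Chain via Copperline Capital LLC → Highfield Textiles S.p.A. (R3): 100% × 87% × 12% = 10.44% of Northgate Media Ltd.
Chain via Wildmere Group plc → Quarry Shipping BV (R3): 100% × 88% × 18% = 15.84% of Northgate Media Ltd.
Aggregating (R2): 10.44% + 15.84% = 26.28%.

26.28%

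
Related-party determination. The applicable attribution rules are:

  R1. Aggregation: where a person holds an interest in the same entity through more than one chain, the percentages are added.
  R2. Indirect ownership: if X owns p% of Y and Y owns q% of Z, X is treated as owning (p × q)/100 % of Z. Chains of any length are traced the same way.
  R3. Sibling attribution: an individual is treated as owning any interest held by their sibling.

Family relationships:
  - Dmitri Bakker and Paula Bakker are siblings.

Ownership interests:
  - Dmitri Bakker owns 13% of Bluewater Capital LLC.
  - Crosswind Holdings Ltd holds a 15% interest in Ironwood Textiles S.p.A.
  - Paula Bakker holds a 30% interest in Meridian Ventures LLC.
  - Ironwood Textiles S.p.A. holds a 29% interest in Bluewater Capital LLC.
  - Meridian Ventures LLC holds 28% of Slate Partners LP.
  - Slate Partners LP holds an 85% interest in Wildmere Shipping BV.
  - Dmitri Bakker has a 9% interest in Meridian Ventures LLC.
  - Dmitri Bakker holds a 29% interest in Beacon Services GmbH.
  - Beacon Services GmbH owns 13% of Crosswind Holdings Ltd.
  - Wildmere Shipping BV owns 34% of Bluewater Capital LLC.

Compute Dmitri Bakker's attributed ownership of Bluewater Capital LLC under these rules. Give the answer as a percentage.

By sibling attribution (R3), Dmitri Bakker is treated as also owning Paula Bakker's interest in Meridian Ventures LLC, giving 9% + 30% = 39%.
Chain via Beacon Services GmbH → Crosswind Holdings Ltd → Ironwood Textiles S.p.A. (R2): 29% × 13% × 15% × 29% = 0.163995% of Bluewater Capital LLC.
Chain via Meridian Ventures LLC → Slate Partners LP → Wildmere Shipping BV (R2): 39% × 28% × 85% × 34% = 3.15588% of Bluewater Capital LLC.
Direct interest in Bluewater Capital LLC: 13%.
Aggregating (R1): 0.163995% + 3.15588% + 13% = 16.319875%.

16.319875%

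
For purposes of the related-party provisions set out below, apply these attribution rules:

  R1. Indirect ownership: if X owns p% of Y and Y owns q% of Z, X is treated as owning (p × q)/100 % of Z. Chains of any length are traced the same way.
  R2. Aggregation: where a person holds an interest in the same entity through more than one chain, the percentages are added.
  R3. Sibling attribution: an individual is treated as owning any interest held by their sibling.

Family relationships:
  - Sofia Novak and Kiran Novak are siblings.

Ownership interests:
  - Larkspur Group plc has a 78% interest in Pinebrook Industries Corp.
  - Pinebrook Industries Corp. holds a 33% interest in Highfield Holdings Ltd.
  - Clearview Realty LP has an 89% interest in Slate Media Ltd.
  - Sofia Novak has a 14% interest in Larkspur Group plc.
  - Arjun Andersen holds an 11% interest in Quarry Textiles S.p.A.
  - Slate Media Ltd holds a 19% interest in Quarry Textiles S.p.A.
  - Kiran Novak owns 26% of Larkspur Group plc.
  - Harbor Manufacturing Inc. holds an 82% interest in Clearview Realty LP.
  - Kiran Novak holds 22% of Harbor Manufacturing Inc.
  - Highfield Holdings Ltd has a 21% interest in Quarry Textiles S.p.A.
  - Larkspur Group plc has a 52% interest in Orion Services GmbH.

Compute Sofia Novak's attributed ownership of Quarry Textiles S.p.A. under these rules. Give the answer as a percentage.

By sibling attribution (R3), Sofia Novak is treated as also owning Kiran Novak's interest in Larkspur Group plc, giving 14% + 26% = 40%.
By sibling attribution (R3), Sofia Novak is treated as owning Kiran Novak's 22% interest in Harbor Manufacturing Inc.
Chain via Larkspur Group plc → Pinebrook Industries Corp. → Highfield Holdings Ltd (R1): 40% × 78% × 33% × 21% = 2.16216% of Quarry Textiles S.p.A.
Chain via Harbor Manufacturing Inc. → Clearview Realty LP → Slate Media Ltd (R1): 22% × 82% × 89% × 19% = 3.050564% of Quarry Textiles S.p.A.
Aggregating (R2): 2.16216% + 3.050564% = 5.212724%.

5.212724%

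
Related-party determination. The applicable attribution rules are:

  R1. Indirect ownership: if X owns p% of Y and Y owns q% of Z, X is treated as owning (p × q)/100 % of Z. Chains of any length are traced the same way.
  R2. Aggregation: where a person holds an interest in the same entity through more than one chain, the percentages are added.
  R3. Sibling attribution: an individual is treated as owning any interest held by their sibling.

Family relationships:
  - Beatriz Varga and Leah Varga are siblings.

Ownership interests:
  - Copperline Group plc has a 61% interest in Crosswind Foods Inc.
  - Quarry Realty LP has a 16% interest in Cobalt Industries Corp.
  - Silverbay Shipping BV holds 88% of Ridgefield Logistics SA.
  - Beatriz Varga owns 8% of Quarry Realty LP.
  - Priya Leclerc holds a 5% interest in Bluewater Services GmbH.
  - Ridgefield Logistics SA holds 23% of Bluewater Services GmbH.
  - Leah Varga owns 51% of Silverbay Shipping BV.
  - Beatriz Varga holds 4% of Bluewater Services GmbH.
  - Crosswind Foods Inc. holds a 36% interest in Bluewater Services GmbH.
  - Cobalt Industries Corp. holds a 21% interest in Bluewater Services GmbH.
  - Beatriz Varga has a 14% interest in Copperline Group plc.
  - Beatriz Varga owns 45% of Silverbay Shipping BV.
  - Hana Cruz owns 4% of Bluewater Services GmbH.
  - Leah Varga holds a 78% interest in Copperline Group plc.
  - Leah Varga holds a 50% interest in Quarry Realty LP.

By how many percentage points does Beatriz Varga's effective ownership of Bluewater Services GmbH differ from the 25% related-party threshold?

By sibling attribution (R3), Beatriz Varga is treated as also owning Leah Varga's interest in Silverbay Shipping BV, giving 45% + 51% = 96%.
By sibling attribution (R3), Beatriz Varga is treated as also owning Leah Varga's interest in Copperline Group plc, giving 14% + 78% = 92%.
By sibling attribution (R3), Beatriz Varga is treated as also owning Leah Varga's interest in Quarry Realty LP, giving 8% + 50% = 58%.
Chain via Silverbay Shipping BV → Ridgefield Logistics SA (R1): 96% × 88% × 23% = 19.4304% of Bluewater Services GmbH.
Chain via Copperline Group plc → Crosswind Foods Inc. (R1): 92% × 61% × 36% = 20.2032% of Bluewater Services GmbH.
Chain via Quarry Realty LP → Cobalt Industries Corp. (R1): 58% × 16% × 21% = 1.9488% of Bluewater Services GmbH.
Direct interest in Bluewater Services GmbH: 4%.
Aggregating (R2): 19.4304% + 20.2032% + 1.9488% + 4% = 45.5824%.
45.5824% exceeds the 25% threshold by 20.5824 percentage points.

20.5824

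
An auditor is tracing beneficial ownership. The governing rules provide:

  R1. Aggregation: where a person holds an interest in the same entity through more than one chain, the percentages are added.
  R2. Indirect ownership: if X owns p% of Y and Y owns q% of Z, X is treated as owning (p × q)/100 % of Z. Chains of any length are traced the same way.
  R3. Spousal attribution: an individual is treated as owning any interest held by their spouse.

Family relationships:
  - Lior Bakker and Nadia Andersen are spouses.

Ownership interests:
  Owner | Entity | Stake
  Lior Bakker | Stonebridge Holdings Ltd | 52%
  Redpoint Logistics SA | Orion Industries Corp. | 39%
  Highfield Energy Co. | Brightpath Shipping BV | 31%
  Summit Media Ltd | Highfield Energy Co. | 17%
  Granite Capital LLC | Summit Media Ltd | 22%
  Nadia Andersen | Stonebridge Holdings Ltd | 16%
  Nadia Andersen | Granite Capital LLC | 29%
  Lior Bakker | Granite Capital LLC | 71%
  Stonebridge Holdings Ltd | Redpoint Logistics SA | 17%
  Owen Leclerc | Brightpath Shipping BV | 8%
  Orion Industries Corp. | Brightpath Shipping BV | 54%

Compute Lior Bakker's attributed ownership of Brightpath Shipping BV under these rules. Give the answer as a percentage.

By spousal attribution (R3), Lior Bakker is treated as also owning Nadia Andersen's interest in Granite Capital LLC, giving 71% + 29% = 100%.
By spousal attribution (R3), Lior Bakker is treated as also owning Nadia Andersen's interest in Stonebridge Holdings Ltd, giving 52% + 16% = 68%.
Chain via Granite Capital LLC → Summit Media Ltd → Highfield Energy Co. (R2): 100% × 22% × 17% × 31% = 1.1594% of Brightpath Shipping BV.
Chain via Stonebridge Holdings Ltd → Redpoint Logistics SA → Orion Industries Corp. (R2): 68% × 17% × 39% × 54% = 2.434536% of Brightpath Shipping BV.
Aggregating (R1): 1.1594% + 2.434536% = 3.593936%.

3.593936%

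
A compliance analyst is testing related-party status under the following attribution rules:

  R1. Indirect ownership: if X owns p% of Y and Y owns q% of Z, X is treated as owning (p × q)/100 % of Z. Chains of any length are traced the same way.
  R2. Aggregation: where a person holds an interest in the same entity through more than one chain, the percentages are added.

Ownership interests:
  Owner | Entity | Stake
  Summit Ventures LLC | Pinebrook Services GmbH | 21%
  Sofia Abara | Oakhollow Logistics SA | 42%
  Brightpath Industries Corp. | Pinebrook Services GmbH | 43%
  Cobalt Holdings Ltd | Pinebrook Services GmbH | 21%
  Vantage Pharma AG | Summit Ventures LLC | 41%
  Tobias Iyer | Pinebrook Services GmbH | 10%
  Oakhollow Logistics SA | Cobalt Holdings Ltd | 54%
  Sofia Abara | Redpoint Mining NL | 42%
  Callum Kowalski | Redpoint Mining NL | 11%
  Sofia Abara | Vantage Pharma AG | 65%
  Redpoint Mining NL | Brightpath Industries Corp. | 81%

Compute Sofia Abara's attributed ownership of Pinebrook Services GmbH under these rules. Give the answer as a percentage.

24.9879%

Chain via Oakhollow Logistics SA → Cobalt Holdings Ltd (R1): 42% × 54% × 21% = 4.7628% of Pinebrook Services GmbH.
Chain via Redpoint Mining NL → Brightpath Industries Corp. (R1): 42% × 81% × 43% = 14.6286% of Pinebrook Services GmbH.
Chain via Vantage Pharma AG → Summit Ventures LLC (R1): 65% × 41% × 21% = 5.5965% of Pinebrook Services GmbH.
Aggregating (R2): 4.7628% + 14.6286% + 5.5965% = 24.9879%.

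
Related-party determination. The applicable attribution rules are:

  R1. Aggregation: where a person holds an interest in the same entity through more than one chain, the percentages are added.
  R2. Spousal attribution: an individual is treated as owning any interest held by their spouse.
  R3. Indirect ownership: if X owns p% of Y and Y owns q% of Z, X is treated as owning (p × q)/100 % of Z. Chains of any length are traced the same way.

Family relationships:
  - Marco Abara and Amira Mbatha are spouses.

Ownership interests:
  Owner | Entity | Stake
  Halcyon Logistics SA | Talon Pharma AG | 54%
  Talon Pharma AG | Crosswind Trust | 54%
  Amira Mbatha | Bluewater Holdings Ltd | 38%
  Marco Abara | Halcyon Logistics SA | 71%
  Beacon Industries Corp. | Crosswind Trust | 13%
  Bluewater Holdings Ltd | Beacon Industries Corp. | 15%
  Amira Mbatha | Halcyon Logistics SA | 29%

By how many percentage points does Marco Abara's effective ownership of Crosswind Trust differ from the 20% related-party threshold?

9.901

By spousal attribution (R2), Marco Abara is treated as also owning Amira Mbatha's interest in Halcyon Logistics SA, giving 71% + 29% = 100%.
By spousal attribution (R2), Marco Abara is treated as owning Amira Mbatha's 38% interest in Bluewater Holdings Ltd.
Chain via Halcyon Logistics SA → Talon Pharma AG (R3): 100% × 54% × 54% = 29.16% of Crosswind Trust.
Chain via Bluewater Holdings Ltd → Beacon Industries Corp. (R3): 38% × 15% × 13% = 0.741% of Crosswind Trust.
Aggregating (R1): 29.16% + 0.741% = 29.901%.
29.901% exceeds the 20% threshold by 9.901 percentage points.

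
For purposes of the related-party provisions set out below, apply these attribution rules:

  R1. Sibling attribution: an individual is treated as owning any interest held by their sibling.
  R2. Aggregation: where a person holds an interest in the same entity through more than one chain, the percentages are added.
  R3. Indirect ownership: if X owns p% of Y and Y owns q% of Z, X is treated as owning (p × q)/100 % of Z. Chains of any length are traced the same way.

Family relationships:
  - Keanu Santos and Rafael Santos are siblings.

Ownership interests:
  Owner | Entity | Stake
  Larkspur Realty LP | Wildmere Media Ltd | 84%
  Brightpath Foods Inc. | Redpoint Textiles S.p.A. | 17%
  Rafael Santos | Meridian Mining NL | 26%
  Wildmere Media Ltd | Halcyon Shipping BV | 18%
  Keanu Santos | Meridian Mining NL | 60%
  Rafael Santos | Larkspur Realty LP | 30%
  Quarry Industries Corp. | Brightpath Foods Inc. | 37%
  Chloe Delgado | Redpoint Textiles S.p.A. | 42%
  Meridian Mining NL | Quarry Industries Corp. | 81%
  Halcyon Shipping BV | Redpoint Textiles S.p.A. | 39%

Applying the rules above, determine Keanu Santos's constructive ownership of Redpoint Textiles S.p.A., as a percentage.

By sibling attribution (R1), Keanu Santos is treated as also owning Rafael Santos's interest in Meridian Mining NL, giving 60% + 26% = 86%.
By sibling attribution (R1), Keanu Santos is treated as owning Rafael Santos's 30% interest in Larkspur Realty LP.
Chain via Meridian Mining NL → Quarry Industries Corp. → Brightpath Foods Inc. (R3): 86% × 81% × 37% × 17% = 4.381614% of Redpoint Textiles S.p.A.
Chain via Larkspur Realty LP → Wildmere Media Ltd → Halcyon Shipping BV (R3): 30% × 84% × 18% × 39% = 1.76904% of Redpoint Textiles S.p.A.
Aggregating (R2): 4.381614% + 1.76904% = 6.150654%.

6.150654%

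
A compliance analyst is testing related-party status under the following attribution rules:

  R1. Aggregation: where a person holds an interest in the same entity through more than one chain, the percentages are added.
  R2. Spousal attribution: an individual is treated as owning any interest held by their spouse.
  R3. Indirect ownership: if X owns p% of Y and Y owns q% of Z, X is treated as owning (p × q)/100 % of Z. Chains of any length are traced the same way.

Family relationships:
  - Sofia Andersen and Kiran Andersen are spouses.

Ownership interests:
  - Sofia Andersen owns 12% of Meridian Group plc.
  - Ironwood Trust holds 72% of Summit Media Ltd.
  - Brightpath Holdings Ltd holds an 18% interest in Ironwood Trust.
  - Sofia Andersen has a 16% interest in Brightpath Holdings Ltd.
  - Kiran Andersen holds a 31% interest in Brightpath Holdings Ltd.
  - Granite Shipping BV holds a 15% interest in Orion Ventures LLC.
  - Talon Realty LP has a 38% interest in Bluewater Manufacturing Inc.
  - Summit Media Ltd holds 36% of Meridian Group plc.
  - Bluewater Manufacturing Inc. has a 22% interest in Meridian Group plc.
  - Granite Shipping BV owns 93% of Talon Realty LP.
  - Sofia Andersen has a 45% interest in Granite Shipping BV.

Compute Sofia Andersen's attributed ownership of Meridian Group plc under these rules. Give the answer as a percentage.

By spousal attribution (R2), Sofia Andersen is treated as also owning Kiran Andersen's interest in Brightpath Holdings Ltd, giving 16% + 31% = 47%.
Chain via Brightpath Holdings Ltd → Ironwood Trust → Summit Media Ltd (R3): 47% × 18% × 72% × 36% = 2.192832% of Meridian Group plc.
Chain via Granite Shipping BV → Talon Realty LP → Bluewater Manufacturing Inc. (R3): 45% × 93% × 38% × 22% = 3.49866% of Meridian Group plc.
Direct interest in Meridian Group plc: 12%.
Aggregating (R1): 2.192832% + 3.49866% + 12% = 17.691492%.

17.691492%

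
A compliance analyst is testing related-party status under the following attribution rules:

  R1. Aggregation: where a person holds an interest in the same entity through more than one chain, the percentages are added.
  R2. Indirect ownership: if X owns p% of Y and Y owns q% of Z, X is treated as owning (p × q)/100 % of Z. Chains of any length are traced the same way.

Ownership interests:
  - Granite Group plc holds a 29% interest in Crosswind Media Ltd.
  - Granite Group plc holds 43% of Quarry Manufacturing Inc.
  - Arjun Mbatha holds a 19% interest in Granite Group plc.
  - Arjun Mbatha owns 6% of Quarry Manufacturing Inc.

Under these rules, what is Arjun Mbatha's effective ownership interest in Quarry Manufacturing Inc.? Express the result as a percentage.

14.17%

Chain via Granite Group plc (R2): 19% × 43% = 8.17% of Quarry Manufacturing Inc.
Direct interest in Quarry Manufacturing Inc: 6%.
Aggregating (R1): 8.17% + 6% = 14.17%.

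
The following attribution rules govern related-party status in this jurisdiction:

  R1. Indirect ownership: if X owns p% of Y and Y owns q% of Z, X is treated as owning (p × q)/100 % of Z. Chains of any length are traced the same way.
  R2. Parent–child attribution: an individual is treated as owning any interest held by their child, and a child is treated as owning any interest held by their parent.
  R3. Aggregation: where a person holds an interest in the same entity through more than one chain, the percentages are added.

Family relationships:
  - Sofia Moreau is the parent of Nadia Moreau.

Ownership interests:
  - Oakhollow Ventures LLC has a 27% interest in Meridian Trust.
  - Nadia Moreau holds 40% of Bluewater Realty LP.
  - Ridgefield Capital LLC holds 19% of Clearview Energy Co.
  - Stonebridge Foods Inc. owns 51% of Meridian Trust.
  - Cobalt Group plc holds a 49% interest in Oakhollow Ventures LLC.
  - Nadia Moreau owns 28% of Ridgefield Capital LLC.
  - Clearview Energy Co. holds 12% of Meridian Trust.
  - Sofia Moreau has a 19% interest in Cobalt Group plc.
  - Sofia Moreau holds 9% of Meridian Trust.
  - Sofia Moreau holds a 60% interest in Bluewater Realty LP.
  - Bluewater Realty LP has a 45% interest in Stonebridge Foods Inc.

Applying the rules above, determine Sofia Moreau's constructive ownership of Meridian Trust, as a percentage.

By parent–child attribution (R2), Sofia Moreau is treated as also owning Nadia Moreau's interest in Bluewater Realty LP, giving 60% + 40% = 100%.
By parent–child attribution (R2), Sofia Moreau is treated as owning Nadia Moreau's 28% interest in Ridgefield Capital LLC.
Chain via Cobalt Group plc → Oakhollow Ventures LLC (R1): 19% × 49% × 27% = 2.5137% of Meridian Trust.
Chain via Bluewater Realty LP → Stonebridge Foods Inc. (R1): 100% × 45% × 51% = 22.95% of Meridian Trust.
Direct interest in Meridian Trust: 9%.
Chain via Ridgefield Capital LLC → Clearview Energy Co. (R1): 28% × 19% × 12% = 0.6384% of Meridian Trust.
Aggregating (R3): 2.5137% + 22.95% + 9% + 0.6384% = 35.1021%.

35.1021%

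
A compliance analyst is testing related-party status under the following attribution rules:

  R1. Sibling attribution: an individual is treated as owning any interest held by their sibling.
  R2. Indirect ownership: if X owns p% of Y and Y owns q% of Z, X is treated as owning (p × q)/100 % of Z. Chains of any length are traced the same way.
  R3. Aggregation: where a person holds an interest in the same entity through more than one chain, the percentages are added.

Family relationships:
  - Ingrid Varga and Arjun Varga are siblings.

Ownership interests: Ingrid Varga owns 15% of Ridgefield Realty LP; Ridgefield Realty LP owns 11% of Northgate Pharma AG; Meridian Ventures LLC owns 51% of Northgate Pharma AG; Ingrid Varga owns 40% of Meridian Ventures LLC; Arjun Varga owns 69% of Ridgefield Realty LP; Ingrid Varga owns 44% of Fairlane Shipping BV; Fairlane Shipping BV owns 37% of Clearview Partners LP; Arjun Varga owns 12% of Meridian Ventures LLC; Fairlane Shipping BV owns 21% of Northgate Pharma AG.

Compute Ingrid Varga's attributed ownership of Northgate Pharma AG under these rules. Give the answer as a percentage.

45%

By sibling attribution (R1), Ingrid Varga is treated as also owning Arjun Varga's interest in Ridgefield Realty LP, giving 15% + 69% = 84%.
By sibling attribution (R1), Ingrid Varga is treated as also owning Arjun Varga's interest in Meridian Ventures LLC, giving 40% + 12% = 52%.
Chain via Ridgefield Realty LP (R2): 84% × 11% = 9.24% of Northgate Pharma AG.
Chain via Meridian Ventures LLC (R2): 52% × 51% = 26.52% of Northgate Pharma AG.
Chain via Fairlane Shipping BV (R2): 44% × 21% = 9.24% of Northgate Pharma AG.
Aggregating (R3): 9.24% + 26.52% + 9.24% = 45%.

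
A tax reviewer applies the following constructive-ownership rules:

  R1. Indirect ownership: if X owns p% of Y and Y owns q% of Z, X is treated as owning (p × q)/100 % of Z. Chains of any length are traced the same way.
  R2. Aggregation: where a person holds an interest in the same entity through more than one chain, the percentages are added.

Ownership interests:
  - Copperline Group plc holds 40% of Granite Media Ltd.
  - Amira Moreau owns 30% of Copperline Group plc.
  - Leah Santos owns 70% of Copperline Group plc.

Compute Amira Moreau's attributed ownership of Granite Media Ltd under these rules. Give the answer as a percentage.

Chain via Copperline Group plc (R1): 30% × 40% = 12% of Granite Media Ltd.

12%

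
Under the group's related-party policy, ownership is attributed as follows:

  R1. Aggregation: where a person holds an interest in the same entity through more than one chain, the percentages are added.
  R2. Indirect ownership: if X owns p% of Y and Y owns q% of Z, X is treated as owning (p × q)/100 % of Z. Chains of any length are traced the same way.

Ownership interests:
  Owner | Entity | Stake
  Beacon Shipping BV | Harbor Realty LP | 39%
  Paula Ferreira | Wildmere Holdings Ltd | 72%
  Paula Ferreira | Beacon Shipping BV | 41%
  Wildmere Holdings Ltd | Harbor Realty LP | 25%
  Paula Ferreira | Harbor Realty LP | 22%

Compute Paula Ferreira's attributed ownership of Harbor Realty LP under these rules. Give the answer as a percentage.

Chain via Wildmere Holdings Ltd (R2): 72% × 25% = 18% of Harbor Realty LP.
Chain via Beacon Shipping BV (R2): 41% × 39% = 15.99% of Harbor Realty LP.
Direct interest in Harbor Realty LP: 22%.
Aggregating (R1): 18% + 15.99% + 22% = 55.99%.

55.99%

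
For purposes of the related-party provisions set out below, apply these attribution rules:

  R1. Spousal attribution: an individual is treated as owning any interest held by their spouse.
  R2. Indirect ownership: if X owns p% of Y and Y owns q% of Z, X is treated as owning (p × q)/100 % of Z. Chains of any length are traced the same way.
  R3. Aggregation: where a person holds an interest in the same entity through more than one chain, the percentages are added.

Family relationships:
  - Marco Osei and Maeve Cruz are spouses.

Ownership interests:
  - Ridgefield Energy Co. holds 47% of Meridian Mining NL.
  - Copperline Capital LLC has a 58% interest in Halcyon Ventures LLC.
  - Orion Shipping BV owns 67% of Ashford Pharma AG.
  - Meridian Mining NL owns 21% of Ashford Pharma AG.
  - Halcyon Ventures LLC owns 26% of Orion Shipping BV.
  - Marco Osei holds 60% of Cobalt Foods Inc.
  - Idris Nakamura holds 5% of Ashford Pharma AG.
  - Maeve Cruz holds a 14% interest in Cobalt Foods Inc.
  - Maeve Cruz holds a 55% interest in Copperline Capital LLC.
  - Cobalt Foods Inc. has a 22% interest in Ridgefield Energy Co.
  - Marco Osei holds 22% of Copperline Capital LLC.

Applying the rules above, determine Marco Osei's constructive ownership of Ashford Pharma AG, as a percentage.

9.386608%

By spousal attribution (R1), Marco Osei is treated as also owning Maeve Cruz's interest in Copperline Capital LLC, giving 22% + 55% = 77%.
By spousal attribution (R1), Marco Osei is treated as also owning Maeve Cruz's interest in Cobalt Foods Inc, giving 60% + 14% = 74%.
Chain via Copperline Capital LLC → Halcyon Ventures LLC → Orion Shipping BV (R2): 77% × 58% × 26% × 67% = 7.779772% of Ashford Pharma AG.
Chain via Cobalt Foods Inc. → Ridgefield Energy Co. → Meridian Mining NL (R2): 74% × 22% × 47% × 21% = 1.606836% of Ashford Pharma AG.
Aggregating (R3): 7.779772% + 1.606836% = 9.386608%.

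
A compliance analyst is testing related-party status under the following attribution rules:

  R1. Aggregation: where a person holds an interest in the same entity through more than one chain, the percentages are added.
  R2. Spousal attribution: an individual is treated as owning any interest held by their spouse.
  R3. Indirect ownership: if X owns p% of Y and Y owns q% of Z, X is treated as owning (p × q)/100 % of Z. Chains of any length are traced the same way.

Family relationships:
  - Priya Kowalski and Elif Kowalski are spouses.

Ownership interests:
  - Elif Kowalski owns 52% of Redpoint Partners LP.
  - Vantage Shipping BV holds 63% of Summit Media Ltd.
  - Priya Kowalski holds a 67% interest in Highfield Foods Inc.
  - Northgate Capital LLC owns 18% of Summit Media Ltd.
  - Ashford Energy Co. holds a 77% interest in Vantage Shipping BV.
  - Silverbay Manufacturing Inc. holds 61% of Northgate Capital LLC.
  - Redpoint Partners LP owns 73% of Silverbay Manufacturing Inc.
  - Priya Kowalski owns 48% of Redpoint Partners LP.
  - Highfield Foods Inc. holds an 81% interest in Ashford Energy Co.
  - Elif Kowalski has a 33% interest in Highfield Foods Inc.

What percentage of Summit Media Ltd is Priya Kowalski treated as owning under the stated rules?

By spousal attribution (R2), Priya Kowalski is treated as also owning Elif Kowalski's interest in Highfield Foods Inc, giving 67% + 33% = 100%.
By spousal attribution (R2), Priya Kowalski is treated as also owning Elif Kowalski's interest in Redpoint Partners LP, giving 48% + 52% = 100%.
Chain via Highfield Foods Inc. → Ashford Energy Co. → Vantage Shipping BV (R3): 100% × 81% × 77% × 63% = 39.2931% of Summit Media Ltd.
Chain via Redpoint Partners LP → Silverbay Manufacturing Inc. → Northgate Capital LLC (R3): 100% × 73% × 61% × 18% = 8.0154% of Summit Media Ltd.
Aggregating (R1): 39.2931% + 8.0154% = 47.3085%.

47.3085%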